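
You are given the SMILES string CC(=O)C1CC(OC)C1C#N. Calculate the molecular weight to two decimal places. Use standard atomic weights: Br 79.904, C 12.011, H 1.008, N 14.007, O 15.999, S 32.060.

153.18 g/mol

First, the molecular formula is C8H11NO2 (counting implicit H from valence).
  C: 8 × 12.011 = 96.088
  H: 11 × 1.008 = 11.088
  N: 1 × 14.007 = 14.007
  O: 2 × 15.999 = 31.998
Sum: 8×12.011 + 11×1.008 + 1×14.007 + 2×15.999 = 153.181 → 153.18 g/mol.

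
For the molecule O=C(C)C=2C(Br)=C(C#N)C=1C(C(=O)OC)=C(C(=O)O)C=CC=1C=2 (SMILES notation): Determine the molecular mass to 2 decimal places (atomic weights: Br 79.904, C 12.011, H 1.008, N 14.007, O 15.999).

376.16 g/mol

First, the molecular formula is C16H10BrNO5 (counting implicit H from valence).
  Br: 1 × 79.904 = 79.904
  C: 16 × 12.011 = 192.176
  H: 10 × 1.008 = 10.080
  N: 1 × 14.007 = 14.007
  O: 5 × 15.999 = 79.995
Sum: 1×79.904 + 16×12.011 + 10×1.008 + 1×14.007 + 5×15.999 = 376.162 → 376.16 g/mol.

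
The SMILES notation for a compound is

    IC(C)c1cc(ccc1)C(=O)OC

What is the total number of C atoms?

Count every carbon token in the SMILES (each C, including those in ring-closure positions and inside branches).
Carbon count: 10.

10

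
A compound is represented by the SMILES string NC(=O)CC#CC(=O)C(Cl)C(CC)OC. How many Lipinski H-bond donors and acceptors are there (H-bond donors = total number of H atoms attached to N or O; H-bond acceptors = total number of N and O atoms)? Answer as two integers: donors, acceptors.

Donors: find every N or O and count the H atoms it carries.
  atom 1 (N): bond orders sum to 1 → 2 H
  atom 3 (O): bond orders sum to 2 → 0 H
  atom 8 (O): bond orders sum to 2 → 0 H
  atom 14 (O): bond orders sum to 2 → 0 H
Lipinski HBD = 2.
Acceptors: N atoms = 1, O atoms = 3 → HBA = 4.

2, 4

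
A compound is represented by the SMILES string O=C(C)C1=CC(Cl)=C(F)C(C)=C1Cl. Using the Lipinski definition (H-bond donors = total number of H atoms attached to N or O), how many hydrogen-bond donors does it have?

Donors: find every N or O and count the H atoms it carries.
  atom 1 (O): bond orders sum to 2 → 0 H
Lipinski HBD = 0.

0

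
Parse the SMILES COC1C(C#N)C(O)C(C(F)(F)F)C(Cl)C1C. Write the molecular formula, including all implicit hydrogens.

Walk through each heavy atom and fill implicit hydrogens from standard valence (C 4, N 3, O 2, S 2, halogen 1):
  atom 1: C, bond orders sum to 1 (valence 4) → 3 H
  atom 2: O, bond orders sum to 2 (valence 2) → 0 H
  atom 3: C, bond orders sum to 3 (valence 4) → 1 H
  atom 4: C, bond orders sum to 3 (valence 4) → 1 H
  atom 5: C, bond orders sum to 4 (valence 4) → 0 H
  atom 6: N, bond orders sum to 3 (valence 3) → 0 H
  atom 7: C, bond orders sum to 3 (valence 4) → 1 H
  atom 8: O, bond orders sum to 1 (valence 2) → 1 H
  atom 9: C, bond orders sum to 3 (valence 4) → 1 H
  atom 10: C, bond orders sum to 4 (valence 4) → 0 H
  atom 11: F (halogen, monovalent) → 0 H
  atom 12: F (halogen, monovalent) → 0 H
  atom 13: F (halogen, monovalent) → 0 H
  atom 14: C, bond orders sum to 3 (valence 4) → 1 H
  atom 15: Cl (halogen, monovalent) → 0 H
  atom 16: C, bond orders sum to 3 (valence 4) → 1 H
  atom 17: C, bond orders sum to 1 (valence 4) → 3 H
Totals → C:10, H:13, Cl:1, F:3, N:1, O:2.

C10H13ClF3NO2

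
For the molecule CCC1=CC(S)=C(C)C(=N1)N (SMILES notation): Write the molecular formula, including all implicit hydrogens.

Walk through each heavy atom and fill implicit hydrogens from standard valence (C 4, N 3, O 2, S 2, halogen 1):
  atom 1: C, bond orders sum to 1 (valence 4) → 3 H
  atom 2: C, bond orders sum to 2 (valence 4) → 2 H
  atom 3: C, bond orders sum to 4 (valence 4) → 0 H
  atom 4: C, bond orders sum to 3 (valence 4) → 1 H
  atom 5: C, bond orders sum to 4 (valence 4) → 0 H
  atom 6: S, bond orders sum to 1 (valence 2) → 1 H
  atom 7: C, bond orders sum to 4 (valence 4) → 0 H
  atom 8: C, bond orders sum to 1 (valence 4) → 3 H
  atom 9: C, bond orders sum to 4 (valence 4) → 0 H
  atom 10: N, bond orders sum to 3 (valence 3) → 0 H
  atom 11: N, bond orders sum to 1 (valence 3) → 2 H
Totals → C:8, H:12, N:2, S:1.
In Hill order: C8H12N2S.

C8H12N2S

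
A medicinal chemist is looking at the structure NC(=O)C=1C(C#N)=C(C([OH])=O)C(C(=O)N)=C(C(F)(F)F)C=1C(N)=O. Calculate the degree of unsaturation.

Degree of unsaturation = (number of rings) + (number of π bonds).
Ring closures in the SMILES: 1.
π bonds: 7 double bonds (each 1 DoU), 1 triple bond (each 2 DoU) → 9 DoU from unsaturation.
Total DoU = 1 + 9 = 10.

10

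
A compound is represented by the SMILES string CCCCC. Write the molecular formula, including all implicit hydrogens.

C5H12

Walk through each heavy atom and fill implicit hydrogens from standard valence (C 4, N 3, O 2, S 2, halogen 1):
  atom 1: C, bond orders sum to 1 (valence 4) → 3 H
  atom 2: C, bond orders sum to 2 (valence 4) → 2 H
  atom 3: C, bond orders sum to 2 (valence 4) → 2 H
  atom 4: C, bond orders sum to 2 (valence 4) → 2 H
  atom 5: C, bond orders sum to 1 (valence 4) → 3 H
Totals → C:5, H:12.
In Hill order: C5H12.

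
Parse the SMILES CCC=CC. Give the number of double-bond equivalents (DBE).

1

Degree of unsaturation = (number of rings) + (number of π bonds).
Ring closures in the SMILES: 0.
π bonds: 1 double bond (each 1 DoU) → 1 DoU from unsaturation.
Total DoU = 0 + 1 = 1.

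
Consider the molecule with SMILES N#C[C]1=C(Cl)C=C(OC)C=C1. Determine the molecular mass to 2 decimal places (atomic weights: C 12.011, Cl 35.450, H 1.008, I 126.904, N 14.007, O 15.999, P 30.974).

First, the molecular formula is C8H6ClNO (counting implicit H from valence).
  C: 8 × 12.011 = 96.088
  Cl: 1 × 35.450 = 35.450
  H: 6 × 1.008 = 6.048
  N: 1 × 14.007 = 14.007
  O: 1 × 15.999 = 15.999
Sum: 8×12.011 + 1×35.450 + 6×1.008 + 1×14.007 + 1×15.999 = 167.592 → 167.59 g/mol.

167.59 g/mol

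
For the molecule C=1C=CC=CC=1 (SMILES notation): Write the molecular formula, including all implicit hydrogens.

C6H6

Walk through each heavy atom and fill implicit hydrogens from standard valence (C 4, N 3, O 2, S 2, halogen 1):
  atom 1: C, bond orders sum to 3 (valence 4) → 1 H
  atom 2: C, bond orders sum to 3 (valence 4) → 1 H
  atom 3: C, bond orders sum to 3 (valence 4) → 1 H
  atom 4: C, bond orders sum to 3 (valence 4) → 1 H
  atom 5: C, bond orders sum to 3 (valence 4) → 1 H
  atom 6: C, bond orders sum to 3 (valence 4) → 1 H
Totals → C:6, H:6.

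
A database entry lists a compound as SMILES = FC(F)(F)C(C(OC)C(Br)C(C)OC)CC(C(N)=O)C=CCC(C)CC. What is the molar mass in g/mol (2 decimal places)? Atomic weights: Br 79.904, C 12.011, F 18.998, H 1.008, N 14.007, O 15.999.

First, the molecular formula is C18H31BrF3NO3 (counting implicit H from valence).
  Br: 1 × 79.904 = 79.904
  C: 18 × 12.011 = 216.198
  F: 3 × 18.998 = 56.994
  H: 31 × 1.008 = 31.248
  N: 1 × 14.007 = 14.007
  O: 3 × 15.999 = 47.997
Sum: 1×79.904 + 18×12.011 + 3×18.998 + 31×1.008 + 1×14.007 + 3×15.999 = 446.348 → 446.35 g/mol.

446.35 g/mol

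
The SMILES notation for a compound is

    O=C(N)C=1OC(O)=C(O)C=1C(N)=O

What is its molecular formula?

Walk through each heavy atom and fill implicit hydrogens from standard valence (C 4, N 3, O 2, S 2, halogen 1):
  atom 1: O, bond orders sum to 2 (valence 2) → 0 H
  atom 2: C, bond orders sum to 4 (valence 4) → 0 H
  atom 3: N, bond orders sum to 1 (valence 3) → 2 H
  atom 4: C, bond orders sum to 4 (valence 4) → 0 H
  atom 5: O, bond orders sum to 2 (valence 2) → 0 H
  atom 6: C, bond orders sum to 4 (valence 4) → 0 H
  atom 7: O, bond orders sum to 1 (valence 2) → 1 H
  atom 8: C, bond orders sum to 4 (valence 4) → 0 H
  atom 9: O, bond orders sum to 1 (valence 2) → 1 H
  atom 10: C, bond orders sum to 4 (valence 4) → 0 H
  atom 11: C, bond orders sum to 4 (valence 4) → 0 H
  atom 12: N, bond orders sum to 1 (valence 3) → 2 H
  atom 13: O, bond orders sum to 2 (valence 2) → 0 H
Totals → C:6, H:6, N:2, O:5.

C6H6N2O5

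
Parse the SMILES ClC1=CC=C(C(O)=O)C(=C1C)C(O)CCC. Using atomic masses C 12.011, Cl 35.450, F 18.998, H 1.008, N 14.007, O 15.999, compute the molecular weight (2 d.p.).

First, the molecular formula is C12H15ClO3 (counting implicit H from valence).
  C: 12 × 12.011 = 144.132
  Cl: 1 × 35.450 = 35.450
  H: 15 × 1.008 = 15.120
  O: 3 × 15.999 = 47.997
Sum: 12×12.011 + 1×35.450 + 15×1.008 + 3×15.999 = 242.699 → 242.70 g/mol.

242.70 g/mol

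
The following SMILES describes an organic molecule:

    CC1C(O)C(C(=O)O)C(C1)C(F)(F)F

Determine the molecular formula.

C8H11F3O3

Walk through each heavy atom and fill implicit hydrogens from standard valence (C 4, N 3, O 2, S 2, halogen 1):
  atom 1: C, bond orders sum to 1 (valence 4) → 3 H
  atom 2: C, bond orders sum to 3 (valence 4) → 1 H
  atom 3: C, bond orders sum to 3 (valence 4) → 1 H
  atom 4: O, bond orders sum to 1 (valence 2) → 1 H
  atom 5: C, bond orders sum to 3 (valence 4) → 1 H
  atom 6: C, bond orders sum to 4 (valence 4) → 0 H
  atom 7: O, bond orders sum to 2 (valence 2) → 0 H
  atom 8: O, bond orders sum to 1 (valence 2) → 1 H
  atom 9: C, bond orders sum to 3 (valence 4) → 1 H
  atom 10: C, bond orders sum to 2 (valence 4) → 2 H
  atom 11: C, bond orders sum to 4 (valence 4) → 0 H
  atom 12: F (halogen, monovalent) → 0 H
  atom 13: F (halogen, monovalent) → 0 H
  atom 14: F (halogen, monovalent) → 0 H
Totals → C:8, H:11, F:3, O:3.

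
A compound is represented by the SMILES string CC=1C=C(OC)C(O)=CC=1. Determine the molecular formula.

Walk through each heavy atom and fill implicit hydrogens from standard valence (C 4, N 3, O 2, S 2, halogen 1):
  atom 1: C, bond orders sum to 1 (valence 4) → 3 H
  atom 2: C, bond orders sum to 4 (valence 4) → 0 H
  atom 3: C, bond orders sum to 3 (valence 4) → 1 H
  atom 4: C, bond orders sum to 4 (valence 4) → 0 H
  atom 5: O, bond orders sum to 2 (valence 2) → 0 H
  atom 6: C, bond orders sum to 1 (valence 4) → 3 H
  atom 7: C, bond orders sum to 4 (valence 4) → 0 H
  atom 8: O, bond orders sum to 1 (valence 2) → 1 H
  atom 9: C, bond orders sum to 3 (valence 4) → 1 H
  atom 10: C, bond orders sum to 3 (valence 4) → 1 H
Totals → C:8, H:10, O:2.
In Hill order: C8H10O2.

C8H10O2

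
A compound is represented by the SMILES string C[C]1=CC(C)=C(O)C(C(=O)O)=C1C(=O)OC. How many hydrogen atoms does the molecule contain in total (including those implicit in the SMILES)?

Walk through each heavy atom and fill implicit hydrogens from standard valence (C 4, N 3, O 2, S 2, halogen 1):
  atom 1: C, bond orders sum to 1 (valence 4) → 3 H
  atom 2: C with explicit H count 0
  atom 3: C, bond orders sum to 3 (valence 4) → 1 H
  atom 4: C, bond orders sum to 4 (valence 4) → 0 H
  atom 5: C, bond orders sum to 1 (valence 4) → 3 H
  atom 6: C, bond orders sum to 4 (valence 4) → 0 H
  atom 7: O, bond orders sum to 1 (valence 2) → 1 H
  atom 8: C, bond orders sum to 4 (valence 4) → 0 H
  atom 9: C, bond orders sum to 4 (valence 4) → 0 H
  atom 10: O, bond orders sum to 2 (valence 2) → 0 H
  atom 11: O, bond orders sum to 1 (valence 2) → 1 H
  atom 12: C, bond orders sum to 4 (valence 4) → 0 H
  atom 13: C, bond orders sum to 4 (valence 4) → 0 H
  atom 14: O, bond orders sum to 2 (valence 2) → 0 H
  atom 15: O, bond orders sum to 2 (valence 2) → 0 H
  atom 16: C, bond orders sum to 1 (valence 4) → 3 H
Total hydrogens: 12.

12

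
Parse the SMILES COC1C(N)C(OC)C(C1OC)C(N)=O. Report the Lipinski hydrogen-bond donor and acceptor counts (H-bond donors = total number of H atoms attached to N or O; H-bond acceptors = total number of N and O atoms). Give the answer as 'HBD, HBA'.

4, 6

Donors: find every N or O and count the H atoms it carries.
  atom 2 (O): bond orders sum to 2 → 0 H
  atom 5 (N): bond orders sum to 1 → 2 H
  atom 7 (O): bond orders sum to 2 → 0 H
  atom 11 (O): bond orders sum to 2 → 0 H
  atom 14 (N): bond orders sum to 1 → 2 H
  atom 15 (O): bond orders sum to 2 → 0 H
Lipinski HBD = 4.
Acceptors: N atoms = 2, O atoms = 4 → HBA = 6.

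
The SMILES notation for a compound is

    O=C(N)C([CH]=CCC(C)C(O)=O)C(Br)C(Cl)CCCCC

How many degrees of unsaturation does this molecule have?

Degree of unsaturation = (number of rings) + (number of π bonds).
Ring closures in the SMILES: 0.
π bonds: 3 double bonds (each 1 DoU) → 3 DoU from unsaturation.
Total DoU = 0 + 3 = 3.

3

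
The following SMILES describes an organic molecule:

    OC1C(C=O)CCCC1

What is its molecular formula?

Walk through each heavy atom and fill implicit hydrogens from standard valence (C 4, N 3, O 2, S 2, halogen 1):
  atom 1: O, bond orders sum to 1 (valence 2) → 1 H
  atom 2: C, bond orders sum to 3 (valence 4) → 1 H
  atom 3: C, bond orders sum to 3 (valence 4) → 1 H
  atom 4: C, bond orders sum to 3 (valence 4) → 1 H
  atom 5: O, bond orders sum to 2 (valence 2) → 0 H
  atom 6: C, bond orders sum to 2 (valence 4) → 2 H
  atom 7: C, bond orders sum to 2 (valence 4) → 2 H
  atom 8: C, bond orders sum to 2 (valence 4) → 2 H
  atom 9: C, bond orders sum to 2 (valence 4) → 2 H
Totals → C:7, H:12, O:2.
In Hill order: C7H12O2.

C7H12O2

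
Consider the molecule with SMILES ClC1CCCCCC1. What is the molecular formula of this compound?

C7H13Cl

Walk through each heavy atom and fill implicit hydrogens from standard valence (C 4, N 3, O 2, S 2, halogen 1):
  atom 1: Cl (halogen, monovalent) → 0 H
  atom 2: C, bond orders sum to 3 (valence 4) → 1 H
  atom 3: C, bond orders sum to 2 (valence 4) → 2 H
  atom 4: C, bond orders sum to 2 (valence 4) → 2 H
  atom 5: C, bond orders sum to 2 (valence 4) → 2 H
  atom 6: C, bond orders sum to 2 (valence 4) → 2 H
  atom 7: C, bond orders sum to 2 (valence 4) → 2 H
  atom 8: C, bond orders sum to 2 (valence 4) → 2 H
Totals → C:7, H:13, Cl:1.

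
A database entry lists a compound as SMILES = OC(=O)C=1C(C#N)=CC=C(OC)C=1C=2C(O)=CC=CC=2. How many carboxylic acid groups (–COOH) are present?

The carboxylic acid motif appears at heavy-atom position 2 in the SMILES.
Other groups present: 1 ether, 1 hydroxyl, 1 nitrile.
Carboxylic acid count: 1.

1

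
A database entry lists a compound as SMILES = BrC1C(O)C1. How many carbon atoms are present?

Count every carbon token in the SMILES (each C, including those in ring-closure positions and inside branches).
Carbon count: 3.

3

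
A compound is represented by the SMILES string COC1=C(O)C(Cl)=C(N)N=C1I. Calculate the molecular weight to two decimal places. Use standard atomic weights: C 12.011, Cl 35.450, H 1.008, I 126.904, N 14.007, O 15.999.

300.48 g/mol

First, the molecular formula is C6H6ClIN2O2 (counting implicit H from valence).
  C: 6 × 12.011 = 72.066
  Cl: 1 × 35.450 = 35.450
  H: 6 × 1.008 = 6.048
  I: 1 × 126.904 = 126.904
  N: 2 × 14.007 = 28.014
  O: 2 × 15.999 = 31.998
Sum: 6×12.011 + 1×35.450 + 6×1.008 + 1×126.904 + 2×14.007 + 2×15.999 = 300.480 → 300.48 g/mol.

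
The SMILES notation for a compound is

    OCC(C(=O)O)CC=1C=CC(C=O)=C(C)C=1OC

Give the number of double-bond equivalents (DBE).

6

Degree of unsaturation = (number of rings) + (number of π bonds).
Ring closures in the SMILES: 1.
π bonds: 5 double bonds (each 1 DoU) → 5 DoU from unsaturation.
Total DoU = 1 + 5 = 6.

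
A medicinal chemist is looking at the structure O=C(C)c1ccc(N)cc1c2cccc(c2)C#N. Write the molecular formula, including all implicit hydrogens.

Walk through each heavy atom and fill implicit hydrogens from standard valence (C 4, N 3, O 2, S 2, halogen 1); for lowercase aromatic atoms, an aromatic c carries 1 H when it has two neighbours and 0 H with three, and aromatic n carries 0 H:
  atom 1: O, bond orders sum to 2 (valence 2) → 0 H
  atom 2: C, bond orders sum to 4 (valence 4) → 0 H
  atom 3: C, bond orders sum to 1 (valence 4) → 3 H
  atom 4: aromatic c, 3 neighbours → 0 H
  atom 5: aromatic c, 2 neighbours → 1 H
  atom 6: aromatic c, 2 neighbours → 1 H
  atom 7: aromatic c, 3 neighbours → 0 H
  atom 8: N, bond orders sum to 1 (valence 3) → 2 H
  atom 9: aromatic c, 2 neighbours → 1 H
  atom 10: aromatic c, 3 neighbours → 0 H
  atom 11: aromatic c, 3 neighbours → 0 H
  atom 12: aromatic c, 2 neighbours → 1 H
  atom 13: aromatic c, 2 neighbours → 1 H
  atom 14: aromatic c, 2 neighbours → 1 H
  atom 15: aromatic c, 3 neighbours → 0 H
  atom 16: aromatic c, 2 neighbours → 1 H
  atom 17: C, bond orders sum to 4 (valence 4) → 0 H
  atom 18: N, bond orders sum to 3 (valence 3) → 0 H
Totals → C:15, H:12, N:2, O:1.

C15H12N2O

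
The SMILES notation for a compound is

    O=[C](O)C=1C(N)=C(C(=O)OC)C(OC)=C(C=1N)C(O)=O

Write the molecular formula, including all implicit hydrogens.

Walk through each heavy atom and fill implicit hydrogens from standard valence (C 4, N 3, O 2, S 2, halogen 1):
  atom 1: O, bond orders sum to 2 (valence 2) → 0 H
  atom 2: C with explicit H count 0
  atom 3: O, bond orders sum to 1 (valence 2) → 1 H
  atom 4: C, bond orders sum to 4 (valence 4) → 0 H
  atom 5: C, bond orders sum to 4 (valence 4) → 0 H
  atom 6: N, bond orders sum to 1 (valence 3) → 2 H
  atom 7: C, bond orders sum to 4 (valence 4) → 0 H
  atom 8: C, bond orders sum to 4 (valence 4) → 0 H
  atom 9: O, bond orders sum to 2 (valence 2) → 0 H
  atom 10: O, bond orders sum to 2 (valence 2) → 0 H
  atom 11: C, bond orders sum to 1 (valence 4) → 3 H
  atom 12: C, bond orders sum to 4 (valence 4) → 0 H
  atom 13: O, bond orders sum to 2 (valence 2) → 0 H
  atom 14: C, bond orders sum to 1 (valence 4) → 3 H
  atom 15: C, bond orders sum to 4 (valence 4) → 0 H
  atom 16: C, bond orders sum to 4 (valence 4) → 0 H
  atom 17: N, bond orders sum to 1 (valence 3) → 2 H
  atom 18: C, bond orders sum to 4 (valence 4) → 0 H
  atom 19: O, bond orders sum to 1 (valence 2) → 1 H
  atom 20: O, bond orders sum to 2 (valence 2) → 0 H
Totals → C:11, H:12, N:2, O:7.

C11H12N2O7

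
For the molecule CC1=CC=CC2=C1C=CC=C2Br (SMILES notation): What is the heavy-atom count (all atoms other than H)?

12

Every atom symbol written in the SMILES (organic subset) is one heavy atom; implicit H are not written.
Heavy atoms by element → Br:1, C:11.
Total: 12.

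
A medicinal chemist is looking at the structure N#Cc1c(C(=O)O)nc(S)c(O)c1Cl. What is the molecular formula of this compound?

Walk through each heavy atom and fill implicit hydrogens from standard valence (C 4, N 3, O 2, S 2, halogen 1); for lowercase aromatic atoms, an aromatic c carries 1 H when it has two neighbours and 0 H with three, and aromatic n carries 0 H:
  atom 1: N, bond orders sum to 3 (valence 3) → 0 H
  atom 2: C, bond orders sum to 4 (valence 4) → 0 H
  atom 3: aromatic c, 3 neighbours → 0 H
  atom 4: aromatic c, 3 neighbours → 0 H
  atom 5: C, bond orders sum to 4 (valence 4) → 0 H
  atom 6: O, bond orders sum to 2 (valence 2) → 0 H
  atom 7: O, bond orders sum to 1 (valence 2) → 1 H
  atom 8: aromatic n, 2 neighbours → 0 H
  atom 9: aromatic c, 3 neighbours → 0 H
  atom 10: S, bond orders sum to 1 (valence 2) → 1 H
  atom 11: aromatic c, 3 neighbours → 0 H
  atom 12: O, bond orders sum to 1 (valence 2) → 1 H
  atom 13: aromatic c, 3 neighbours → 0 H
  atom 14: Cl (halogen, monovalent) → 0 H
Totals → C:7, H:3, Cl:1, N:2, O:3, S:1.

C7H3ClN2O3S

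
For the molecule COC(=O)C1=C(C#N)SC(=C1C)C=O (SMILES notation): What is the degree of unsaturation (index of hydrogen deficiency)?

7

Molecular formula: C9H7NO3S.
DoU = (2C + 2 + N − H − X) / 2, where X is the halogen count and O/S are ignored.
    = (2·9 + 2 + 1 − 7 − 0) / 2 = 14 / 2 = 7.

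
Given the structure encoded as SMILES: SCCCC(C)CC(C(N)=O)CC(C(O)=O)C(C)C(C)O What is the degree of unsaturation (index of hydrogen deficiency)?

2

Degree of unsaturation = (number of rings) + (number of π bonds).
Ring closures in the SMILES: 0.
π bonds: 2 double bonds (each 1 DoU) → 2 DoU from unsaturation.
Total DoU = 0 + 2 = 2.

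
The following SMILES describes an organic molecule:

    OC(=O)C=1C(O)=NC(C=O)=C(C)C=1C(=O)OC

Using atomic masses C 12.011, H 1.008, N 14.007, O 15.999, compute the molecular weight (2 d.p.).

First, the molecular formula is C10H9NO6 (counting implicit H from valence).
  C: 10 × 12.011 = 120.110
  H: 9 × 1.008 = 9.072
  N: 1 × 14.007 = 14.007
  O: 6 × 15.999 = 95.994
Sum: 10×12.011 + 9×1.008 + 1×14.007 + 6×15.999 = 239.183 → 239.18 g/mol.

239.18 g/mol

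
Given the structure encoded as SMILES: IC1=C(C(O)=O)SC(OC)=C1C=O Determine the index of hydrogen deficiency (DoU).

Molecular formula: C7H5IO4S.
DoU = (2C + 2 + N − H − X) / 2, where X is the halogen count and O/S are ignored.
    = (2·7 + 2 + 0 − 5 − 1) / 2 = 10 / 2 = 5.

5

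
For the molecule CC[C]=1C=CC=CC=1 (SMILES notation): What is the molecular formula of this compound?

Walk through each heavy atom and fill implicit hydrogens from standard valence (C 4, N 3, O 2, S 2, halogen 1):
  atom 1: C, bond orders sum to 1 (valence 4) → 3 H
  atom 2: C, bond orders sum to 2 (valence 4) → 2 H
  atom 3: C with explicit H count 0
  atom 4: C, bond orders sum to 3 (valence 4) → 1 H
  atom 5: C, bond orders sum to 3 (valence 4) → 1 H
  atom 6: C, bond orders sum to 3 (valence 4) → 1 H
  atom 7: C, bond orders sum to 3 (valence 4) → 1 H
  atom 8: C, bond orders sum to 3 (valence 4) → 1 H
Totals → C:8, H:10.

C8H10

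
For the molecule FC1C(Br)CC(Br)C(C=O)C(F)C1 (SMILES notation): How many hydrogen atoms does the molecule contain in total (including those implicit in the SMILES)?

Walk through each heavy atom and fill implicit hydrogens from standard valence (C 4, N 3, O 2, S 2, halogen 1):
  atom 1: F (halogen, monovalent) → 0 H
  atom 2: C, bond orders sum to 3 (valence 4) → 1 H
  atom 3: C, bond orders sum to 3 (valence 4) → 1 H
  atom 4: Br (halogen, monovalent) → 0 H
  atom 5: C, bond orders sum to 2 (valence 4) → 2 H
  atom 6: C, bond orders sum to 3 (valence 4) → 1 H
  atom 7: Br (halogen, monovalent) → 0 H
  atom 8: C, bond orders sum to 3 (valence 4) → 1 H
  atom 9: C, bond orders sum to 3 (valence 4) → 1 H
  atom 10: O, bond orders sum to 2 (valence 2) → 0 H
  atom 11: C, bond orders sum to 3 (valence 4) → 1 H
  atom 12: F (halogen, monovalent) → 0 H
  atom 13: C, bond orders sum to 2 (valence 4) → 2 H
Total hydrogens: 10.

10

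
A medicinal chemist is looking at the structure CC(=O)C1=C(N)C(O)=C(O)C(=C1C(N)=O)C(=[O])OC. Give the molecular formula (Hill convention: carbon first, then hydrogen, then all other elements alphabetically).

C11H12N2O6

Walk through each heavy atom and fill implicit hydrogens from standard valence (C 4, N 3, O 2, S 2, halogen 1):
  atom 1: C, bond orders sum to 1 (valence 4) → 3 H
  atom 2: C, bond orders sum to 4 (valence 4) → 0 H
  atom 3: O, bond orders sum to 2 (valence 2) → 0 H
  atom 4: C, bond orders sum to 4 (valence 4) → 0 H
  atom 5: C, bond orders sum to 4 (valence 4) → 0 H
  atom 6: N, bond orders sum to 1 (valence 3) → 2 H
  atom 7: C, bond orders sum to 4 (valence 4) → 0 H
  atom 8: O, bond orders sum to 1 (valence 2) → 1 H
  atom 9: C, bond orders sum to 4 (valence 4) → 0 H
  atom 10: O, bond orders sum to 1 (valence 2) → 1 H
  atom 11: C, bond orders sum to 4 (valence 4) → 0 H
  atom 12: C, bond orders sum to 4 (valence 4) → 0 H
  atom 13: C, bond orders sum to 4 (valence 4) → 0 H
  atom 14: N, bond orders sum to 1 (valence 3) → 2 H
  atom 15: O, bond orders sum to 2 (valence 2) → 0 H
  atom 16: C, bond orders sum to 4 (valence 4) → 0 H
  atom 17: O with explicit H count 0
  atom 18: O, bond orders sum to 2 (valence 2) → 0 H
  atom 19: C, bond orders sum to 1 (valence 4) → 3 H
Totals → C:11, H:12, N:2, O:6.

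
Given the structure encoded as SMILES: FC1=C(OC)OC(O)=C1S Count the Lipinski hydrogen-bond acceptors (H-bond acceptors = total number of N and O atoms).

3

N atoms: 0; O atoms: 3.
Lipinski HBA = 0 + 3 = 3.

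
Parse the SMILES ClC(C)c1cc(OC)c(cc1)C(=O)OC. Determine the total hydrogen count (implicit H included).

13

Walk through each heavy atom and fill implicit hydrogens from standard valence (C 4, N 3, O 2, S 2, halogen 1); for lowercase aromatic atoms, an aromatic c carries 1 H when it has two neighbours and 0 H with three, and aromatic n carries 0 H:
  atom 1: Cl (halogen, monovalent) → 0 H
  atom 2: C, bond orders sum to 3 (valence 4) → 1 H
  atom 3: C, bond orders sum to 1 (valence 4) → 3 H
  atom 4: aromatic c, 3 neighbours → 0 H
  atom 5: aromatic c, 2 neighbours → 1 H
  atom 6: aromatic c, 3 neighbours → 0 H
  atom 7: O, bond orders sum to 2 (valence 2) → 0 H
  atom 8: C, bond orders sum to 1 (valence 4) → 3 H
  atom 9: aromatic c, 3 neighbours → 0 H
  atom 10: aromatic c, 2 neighbours → 1 H
  atom 11: aromatic c, 2 neighbours → 1 H
  atom 12: C, bond orders sum to 4 (valence 4) → 0 H
  atom 13: O, bond orders sum to 2 (valence 2) → 0 H
  atom 14: O, bond orders sum to 2 (valence 2) → 0 H
  atom 15: C, bond orders sum to 1 (valence 4) → 3 H
Total hydrogens: 13.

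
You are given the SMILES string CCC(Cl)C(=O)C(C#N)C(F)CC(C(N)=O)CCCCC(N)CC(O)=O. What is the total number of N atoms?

3

Scan the SMILES for N atoms (remember two-letter symbols like Cl and Br are single atoms).
Nitrogen count: 3.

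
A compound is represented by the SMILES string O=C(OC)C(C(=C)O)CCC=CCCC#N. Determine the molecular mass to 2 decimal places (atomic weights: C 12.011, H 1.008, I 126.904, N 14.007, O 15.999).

First, the molecular formula is C12H17NO3 (counting implicit H from valence).
  C: 12 × 12.011 = 144.132
  H: 17 × 1.008 = 17.136
  N: 1 × 14.007 = 14.007
  O: 3 × 15.999 = 47.997
Sum: 12×12.011 + 17×1.008 + 1×14.007 + 3×15.999 = 223.272 → 223.27 g/mol.

223.27 g/mol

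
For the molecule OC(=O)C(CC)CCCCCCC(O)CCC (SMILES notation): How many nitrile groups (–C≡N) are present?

0

Scan the SMILES for the nitrile motif — none present.
Groups that are present: 1 carboxylic acid, 1 hydroxyl.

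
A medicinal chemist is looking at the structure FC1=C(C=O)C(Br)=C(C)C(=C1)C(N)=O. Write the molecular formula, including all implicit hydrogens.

C9H7BrFNO2

Walk through each heavy atom and fill implicit hydrogens from standard valence (C 4, N 3, O 2, S 2, halogen 1):
  atom 1: F (halogen, monovalent) → 0 H
  atom 2: C, bond orders sum to 4 (valence 4) → 0 H
  atom 3: C, bond orders sum to 4 (valence 4) → 0 H
  atom 4: C, bond orders sum to 3 (valence 4) → 1 H
  atom 5: O, bond orders sum to 2 (valence 2) → 0 H
  atom 6: C, bond orders sum to 4 (valence 4) → 0 H
  atom 7: Br (halogen, monovalent) → 0 H
  atom 8: C, bond orders sum to 4 (valence 4) → 0 H
  atom 9: C, bond orders sum to 1 (valence 4) → 3 H
  atom 10: C, bond orders sum to 4 (valence 4) → 0 H
  atom 11: C, bond orders sum to 3 (valence 4) → 1 H
  atom 12: C, bond orders sum to 4 (valence 4) → 0 H
  atom 13: N, bond orders sum to 1 (valence 3) → 2 H
  atom 14: O, bond orders sum to 2 (valence 2) → 0 H
Totals → C:9, H:7, Br:1, F:1, N:1, O:2.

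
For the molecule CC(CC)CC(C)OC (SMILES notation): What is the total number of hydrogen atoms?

18

Walk through each heavy atom and fill implicit hydrogens from standard valence (C 4, N 3, O 2, S 2, halogen 1):
  atom 1: C, bond orders sum to 1 (valence 4) → 3 H
  atom 2: C, bond orders sum to 3 (valence 4) → 1 H
  atom 3: C, bond orders sum to 2 (valence 4) → 2 H
  atom 4: C, bond orders sum to 1 (valence 4) → 3 H
  atom 5: C, bond orders sum to 2 (valence 4) → 2 H
  atom 6: C, bond orders sum to 3 (valence 4) → 1 H
  atom 7: C, bond orders sum to 1 (valence 4) → 3 H
  atom 8: O, bond orders sum to 2 (valence 2) → 0 H
  atom 9: C, bond orders sum to 1 (valence 4) → 3 H
Total hydrogens: 18.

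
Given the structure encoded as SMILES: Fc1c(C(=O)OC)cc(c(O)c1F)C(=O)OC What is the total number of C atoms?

10

Count every carbon token in the SMILES (each C, including those in ring-closure positions and inside branches).
Carbon count: 10.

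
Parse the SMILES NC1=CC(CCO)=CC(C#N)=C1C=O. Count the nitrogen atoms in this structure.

2

Scan the SMILES for N atoms (remember two-letter symbols like Cl and Br are single atoms).
Nitrogen count: 2.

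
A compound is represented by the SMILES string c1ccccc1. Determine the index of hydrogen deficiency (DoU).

Molecular formula: C6H6.
DoU = (2C + 2 + N − H − X) / 2, where X is the halogen count and O/S are ignored.
    = (2·6 + 2 + 0 − 6 − 0) / 2 = 8 / 2 = 4.

4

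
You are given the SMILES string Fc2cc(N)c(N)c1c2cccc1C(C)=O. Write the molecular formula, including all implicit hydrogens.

Walk through each heavy atom and fill implicit hydrogens from standard valence (C 4, N 3, O 2, S 2, halogen 1); for lowercase aromatic atoms, an aromatic c carries 1 H when it has two neighbours and 0 H with three, and aromatic n carries 0 H:
  atom 1: F (halogen, monovalent) → 0 H
  atom 2: aromatic c, 3 neighbours → 0 H
  atom 3: aromatic c, 2 neighbours → 1 H
  atom 4: aromatic c, 3 neighbours → 0 H
  atom 5: N, bond orders sum to 1 (valence 3) → 2 H
  atom 6: aromatic c, 3 neighbours → 0 H
  atom 7: N, bond orders sum to 1 (valence 3) → 2 H
  atom 8: aromatic c, 3 neighbours → 0 H
  atom 9: aromatic c, 3 neighbours → 0 H
  atom 10: aromatic c, 2 neighbours → 1 H
  atom 11: aromatic c, 2 neighbours → 1 H
  atom 12: aromatic c, 2 neighbours → 1 H
  atom 13: aromatic c, 3 neighbours → 0 H
  atom 14: C, bond orders sum to 4 (valence 4) → 0 H
  atom 15: C, bond orders sum to 1 (valence 4) → 3 H
  atom 16: O, bond orders sum to 2 (valence 2) → 0 H
Totals → C:12, H:11, F:1, N:2, O:1.
In Hill order: C12H11FN2O.

C12H11FN2O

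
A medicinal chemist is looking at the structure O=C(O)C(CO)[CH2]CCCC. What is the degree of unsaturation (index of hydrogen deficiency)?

1

Degree of unsaturation = (number of rings) + (number of π bonds).
Ring closures in the SMILES: 0.
π bonds: 1 double bond (each 1 DoU) → 1 DoU from unsaturation.
Total DoU = 0 + 1 = 1.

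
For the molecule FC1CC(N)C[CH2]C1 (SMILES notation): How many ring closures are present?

1

In SMILES, each pair of matching ring-closure digits denotes one ring-closing bond; the number of such bonds equals the number of independent rings.
Ring-closure bonds here: 1.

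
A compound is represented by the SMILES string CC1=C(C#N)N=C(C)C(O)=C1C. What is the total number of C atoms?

9

Count every carbon token in the SMILES (each C, including those in ring-closure positions and inside branches).
Carbon count: 9.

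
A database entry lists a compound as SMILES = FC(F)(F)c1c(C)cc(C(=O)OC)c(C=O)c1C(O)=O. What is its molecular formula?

C12H9F3O5

Walk through each heavy atom and fill implicit hydrogens from standard valence (C 4, N 3, O 2, S 2, halogen 1); for lowercase aromatic atoms, an aromatic c carries 1 H when it has two neighbours and 0 H with three, and aromatic n carries 0 H:
  atom 1: F (halogen, monovalent) → 0 H
  atom 2: C, bond orders sum to 4 (valence 4) → 0 H
  atom 3: F (halogen, monovalent) → 0 H
  atom 4: F (halogen, monovalent) → 0 H
  atom 5: aromatic c, 3 neighbours → 0 H
  atom 6: aromatic c, 3 neighbours → 0 H
  atom 7: C, bond orders sum to 1 (valence 4) → 3 H
  atom 8: aromatic c, 2 neighbours → 1 H
  atom 9: aromatic c, 3 neighbours → 0 H
  atom 10: C, bond orders sum to 4 (valence 4) → 0 H
  atom 11: O, bond orders sum to 2 (valence 2) → 0 H
  atom 12: O, bond orders sum to 2 (valence 2) → 0 H
  atom 13: C, bond orders sum to 1 (valence 4) → 3 H
  atom 14: aromatic c, 3 neighbours → 0 H
  atom 15: C, bond orders sum to 3 (valence 4) → 1 H
  atom 16: O, bond orders sum to 2 (valence 2) → 0 H
  atom 17: aromatic c, 3 neighbours → 0 H
  atom 18: C, bond orders sum to 4 (valence 4) → 0 H
  atom 19: O, bond orders sum to 1 (valence 2) → 1 H
  atom 20: O, bond orders sum to 2 (valence 2) → 0 H
Totals → C:12, H:9, F:3, O:5.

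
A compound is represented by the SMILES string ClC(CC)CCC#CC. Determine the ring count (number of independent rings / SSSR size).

In SMILES, each pair of matching ring-closure digits denotes one ring-closing bond; the number of such bonds equals the number of independent rings.
Ring-closure bonds here: 0.

0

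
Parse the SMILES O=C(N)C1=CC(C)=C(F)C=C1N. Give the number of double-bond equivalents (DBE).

Degree of unsaturation = (number of rings) + (number of π bonds).
Ring closures in the SMILES: 1.
π bonds: 4 double bonds (each 1 DoU) → 4 DoU from unsaturation.
Total DoU = 1 + 4 = 5.

5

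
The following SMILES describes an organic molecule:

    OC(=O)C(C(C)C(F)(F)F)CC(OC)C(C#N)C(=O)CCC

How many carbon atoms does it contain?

Count every carbon token in the SMILES (each C, including those in ring-closure positions and inside branches).
Carbon count: 14.

14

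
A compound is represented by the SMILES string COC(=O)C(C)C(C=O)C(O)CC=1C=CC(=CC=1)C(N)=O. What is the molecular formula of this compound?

C15H19NO5

Walk through each heavy atom and fill implicit hydrogens from standard valence (C 4, N 3, O 2, S 2, halogen 1):
  atom 1: C, bond orders sum to 1 (valence 4) → 3 H
  atom 2: O, bond orders sum to 2 (valence 2) → 0 H
  atom 3: C, bond orders sum to 4 (valence 4) → 0 H
  atom 4: O, bond orders sum to 2 (valence 2) → 0 H
  atom 5: C, bond orders sum to 3 (valence 4) → 1 H
  atom 6: C, bond orders sum to 1 (valence 4) → 3 H
  atom 7: C, bond orders sum to 3 (valence 4) → 1 H
  atom 8: C, bond orders sum to 3 (valence 4) → 1 H
  atom 9: O, bond orders sum to 2 (valence 2) → 0 H
  atom 10: C, bond orders sum to 3 (valence 4) → 1 H
  atom 11: O, bond orders sum to 1 (valence 2) → 1 H
  atom 12: C, bond orders sum to 2 (valence 4) → 2 H
  atom 13: C, bond orders sum to 4 (valence 4) → 0 H
  atom 14: C, bond orders sum to 3 (valence 4) → 1 H
  atom 15: C, bond orders sum to 3 (valence 4) → 1 H
  atom 16: C, bond orders sum to 4 (valence 4) → 0 H
  atom 17: C, bond orders sum to 3 (valence 4) → 1 H
  atom 18: C, bond orders sum to 3 (valence 4) → 1 H
  atom 19: C, bond orders sum to 4 (valence 4) → 0 H
  atom 20: N, bond orders sum to 1 (valence 3) → 2 H
  atom 21: O, bond orders sum to 2 (valence 2) → 0 H
Totals → C:15, H:19, N:1, O:5.
In Hill order: C15H19NO5.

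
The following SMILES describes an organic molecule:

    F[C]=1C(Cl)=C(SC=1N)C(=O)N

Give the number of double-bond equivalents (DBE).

Molecular formula: C5H4ClFN2OS.
DoU = (2C + 2 + N − H − X) / 2, where X is the halogen count and O/S are ignored.
    = (2·5 + 2 + 2 − 4 − 2) / 2 = 8 / 2 = 4.

4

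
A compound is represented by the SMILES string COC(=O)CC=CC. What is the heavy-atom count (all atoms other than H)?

Every atom symbol written in the SMILES (organic subset) is one heavy atom; implicit H are not written.
Heavy atoms by element → C:6, O:2.
Total: 8.

8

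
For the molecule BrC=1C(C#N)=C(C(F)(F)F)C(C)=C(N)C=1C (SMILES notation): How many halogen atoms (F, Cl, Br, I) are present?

4

Halogen atoms appear at heavy-atom positions 1, 8, 9, 10 (1×Br, 3×F).
Other groups present: 1 nitrile, 1 primary amine.
Halogen count: 4.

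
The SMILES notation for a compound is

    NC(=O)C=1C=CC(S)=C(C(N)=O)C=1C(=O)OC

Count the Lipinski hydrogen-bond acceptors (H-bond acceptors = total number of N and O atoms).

N atoms: 2; O atoms: 4.
Lipinski HBA = 2 + 4 = 6.

6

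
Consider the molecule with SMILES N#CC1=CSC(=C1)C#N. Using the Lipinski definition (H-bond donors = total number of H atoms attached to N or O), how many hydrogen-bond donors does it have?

Donors: find every N or O and count the H atoms it carries.
  atom 1 (N): bond orders sum to 3 → 0 H
  atom 9 (N): bond orders sum to 3 → 0 H
Lipinski HBD = 0.

0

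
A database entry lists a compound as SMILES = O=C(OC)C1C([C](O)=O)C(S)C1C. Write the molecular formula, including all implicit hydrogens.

Walk through each heavy atom and fill implicit hydrogens from standard valence (C 4, N 3, O 2, S 2, halogen 1):
  atom 1: O, bond orders sum to 2 (valence 2) → 0 H
  atom 2: C, bond orders sum to 4 (valence 4) → 0 H
  atom 3: O, bond orders sum to 2 (valence 2) → 0 H
  atom 4: C, bond orders sum to 1 (valence 4) → 3 H
  atom 5: C, bond orders sum to 3 (valence 4) → 1 H
  atom 6: C, bond orders sum to 3 (valence 4) → 1 H
  atom 7: C with explicit H count 0
  atom 8: O, bond orders sum to 1 (valence 2) → 1 H
  atom 9: O, bond orders sum to 2 (valence 2) → 0 H
  atom 10: C, bond orders sum to 3 (valence 4) → 1 H
  atom 11: S, bond orders sum to 1 (valence 2) → 1 H
  atom 12: C, bond orders sum to 3 (valence 4) → 1 H
  atom 13: C, bond orders sum to 1 (valence 4) → 3 H
Totals → C:8, H:12, O:4, S:1.
In Hill order: C8H12O4S.

C8H12O4S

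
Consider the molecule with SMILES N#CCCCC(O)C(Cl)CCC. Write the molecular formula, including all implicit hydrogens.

C9H16ClNO

Walk through each heavy atom and fill implicit hydrogens from standard valence (C 4, N 3, O 2, S 2, halogen 1):
  atom 1: N, bond orders sum to 3 (valence 3) → 0 H
  atom 2: C, bond orders sum to 4 (valence 4) → 0 H
  atom 3: C, bond orders sum to 2 (valence 4) → 2 H
  atom 4: C, bond orders sum to 2 (valence 4) → 2 H
  atom 5: C, bond orders sum to 2 (valence 4) → 2 H
  atom 6: C, bond orders sum to 3 (valence 4) → 1 H
  atom 7: O, bond orders sum to 1 (valence 2) → 1 H
  atom 8: C, bond orders sum to 3 (valence 4) → 1 H
  atom 9: Cl (halogen, monovalent) → 0 H
  atom 10: C, bond orders sum to 2 (valence 4) → 2 H
  atom 11: C, bond orders sum to 2 (valence 4) → 2 H
  atom 12: C, bond orders sum to 1 (valence 4) → 3 H
Totals → C:9, H:16, Cl:1, N:1, O:1.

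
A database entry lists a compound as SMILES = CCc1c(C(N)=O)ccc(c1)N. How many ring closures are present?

In SMILES, each pair of matching ring-closure digits denotes one ring-closing bond; the number of such bonds equals the number of independent rings.
Ring-closure bonds here: 1.

1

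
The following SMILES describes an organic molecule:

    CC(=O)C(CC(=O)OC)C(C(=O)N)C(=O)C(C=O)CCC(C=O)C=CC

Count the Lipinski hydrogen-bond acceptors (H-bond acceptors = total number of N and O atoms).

8

N atoms: 1; O atoms: 7.
Lipinski HBA = 1 + 7 = 8.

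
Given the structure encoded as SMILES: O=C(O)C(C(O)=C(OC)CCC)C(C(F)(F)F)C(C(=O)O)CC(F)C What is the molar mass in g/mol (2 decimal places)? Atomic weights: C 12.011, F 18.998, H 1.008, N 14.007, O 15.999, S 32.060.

First, the molecular formula is C15H22F4O6 (counting implicit H from valence).
  C: 15 × 12.011 = 180.165
  F: 4 × 18.998 = 75.992
  H: 22 × 1.008 = 22.176
  O: 6 × 15.999 = 95.994
Sum: 15×12.011 + 4×18.998 + 22×1.008 + 6×15.999 = 374.327 → 374.33 g/mol.

374.33 g/mol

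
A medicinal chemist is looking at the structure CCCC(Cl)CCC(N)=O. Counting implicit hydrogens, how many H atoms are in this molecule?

14

Walk through each heavy atom and fill implicit hydrogens from standard valence (C 4, N 3, O 2, S 2, halogen 1):
  atom 1: C, bond orders sum to 1 (valence 4) → 3 H
  atom 2: C, bond orders sum to 2 (valence 4) → 2 H
  atom 3: C, bond orders sum to 2 (valence 4) → 2 H
  atom 4: C, bond orders sum to 3 (valence 4) → 1 H
  atom 5: Cl (halogen, monovalent) → 0 H
  atom 6: C, bond orders sum to 2 (valence 4) → 2 H
  atom 7: C, bond orders sum to 2 (valence 4) → 2 H
  atom 8: C, bond orders sum to 4 (valence 4) → 0 H
  atom 9: N, bond orders sum to 1 (valence 3) → 2 H
  atom 10: O, bond orders sum to 2 (valence 2) → 0 H
Total hydrogens: 14.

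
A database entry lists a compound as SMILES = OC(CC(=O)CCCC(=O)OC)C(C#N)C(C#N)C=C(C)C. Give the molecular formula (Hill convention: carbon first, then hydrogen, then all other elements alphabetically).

Walk through each heavy atom and fill implicit hydrogens from standard valence (C 4, N 3, O 2, S 2, halogen 1):
  atom 1: O, bond orders sum to 1 (valence 2) → 1 H
  atom 2: C, bond orders sum to 3 (valence 4) → 1 H
  atom 3: C, bond orders sum to 2 (valence 4) → 2 H
  atom 4: C, bond orders sum to 4 (valence 4) → 0 H
  atom 5: O, bond orders sum to 2 (valence 2) → 0 H
  atom 6: C, bond orders sum to 2 (valence 4) → 2 H
  atom 7: C, bond orders sum to 2 (valence 4) → 2 H
  atom 8: C, bond orders sum to 2 (valence 4) → 2 H
  atom 9: C, bond orders sum to 4 (valence 4) → 0 H
  atom 10: O, bond orders sum to 2 (valence 2) → 0 H
  atom 11: O, bond orders sum to 2 (valence 2) → 0 H
  atom 12: C, bond orders sum to 1 (valence 4) → 3 H
  atom 13: C, bond orders sum to 3 (valence 4) → 1 H
  atom 14: C, bond orders sum to 4 (valence 4) → 0 H
  atom 15: N, bond orders sum to 3 (valence 3) → 0 H
  atom 16: C, bond orders sum to 3 (valence 4) → 1 H
  atom 17: C, bond orders sum to 4 (valence 4) → 0 H
  atom 18: N, bond orders sum to 3 (valence 3) → 0 H
  atom 19: C, bond orders sum to 3 (valence 4) → 1 H
  atom 20: C, bond orders sum to 4 (valence 4) → 0 H
  atom 21: C, bond orders sum to 1 (valence 4) → 3 H
  atom 22: C, bond orders sum to 1 (valence 4) → 3 H
Totals → C:16, H:22, N:2, O:4.

C16H22N2O4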